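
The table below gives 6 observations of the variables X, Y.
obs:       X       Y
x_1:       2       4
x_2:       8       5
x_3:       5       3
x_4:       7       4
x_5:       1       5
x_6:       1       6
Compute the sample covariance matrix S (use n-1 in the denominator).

Step 1 — column means:
  mean(X) = (2 + 8 + 5 + 7 + 1 + 1) / 6 = 24/6 = 4
  mean(Y) = (4 + 5 + 3 + 4 + 5 + 6) / 6 = 27/6 = 4.5

Step 2 — sample covariance S[i,j] = (1/(n-1)) · Σ_k (x_{k,i} - mean_i) · (x_{k,j} - mean_j), with n-1 = 5.
  S[X,X] = ((-2)·(-2) + (4)·(4) + (1)·(1) + (3)·(3) + (-3)·(-3) + (-3)·(-3)) / 5 = 48/5 = 9.6
  S[X,Y] = ((-2)·(-0.5) + (4)·(0.5) + (1)·(-1.5) + (3)·(-0.5) + (-3)·(0.5) + (-3)·(1.5)) / 5 = -6/5 = -1.2
  S[Y,Y] = ((-0.5)·(-0.5) + (0.5)·(0.5) + (-1.5)·(-1.5) + (-0.5)·(-0.5) + (0.5)·(0.5) + (1.5)·(1.5)) / 5 = 5.5/5 = 1.1

S is symmetric (S[j,i] = S[i,j]). Assembling:

S = [[9.6, -1.2],
 [-1.2, 1.1]]


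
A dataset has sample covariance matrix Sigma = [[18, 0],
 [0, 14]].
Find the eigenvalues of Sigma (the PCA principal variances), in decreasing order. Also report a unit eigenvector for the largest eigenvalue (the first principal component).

Step 1 — characteristic polynomial of 2×2 Sigma:
  det(Sigma - λI) = λ² - trace · λ + det = 0.
  trace = 18 + 14 = 32, det = 18·14 - (0)² = 252.
Step 2 — discriminant:
  Δ = trace² - 4·det = 1024 - 1008 = 16.
Step 3 — eigenvalues:
  λ = (trace ± √Δ)/2 = (32 ± 4)/2,
  λ_1 = 18,  λ_2 = 14.

Step 4 — unit eigenvector for λ_1: Sigma is diagonal, so its eigenvectors are the coordinate axes. λ_1 = 18 is the diagonal entry on the first coordinate axis, hence
  v_1 = (1, 0) (||v_1|| = 1).

λ_1 = 18,  λ_2 = 14;  v_1 ≈ (1, 0)


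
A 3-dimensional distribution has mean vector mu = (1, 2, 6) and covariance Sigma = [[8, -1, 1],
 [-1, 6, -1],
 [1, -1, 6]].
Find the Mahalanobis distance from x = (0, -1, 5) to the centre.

Step 1 — centre the observation: (x - mu) = (-1, -3, -1).

Step 2 — invert Sigma (cofactor / det for 3×3, or solve directly):
  Sigma^{-1} = [[0.1296, 0.0185, -0.0185],
 [0.0185, 0.1741, 0.0259],
 [-0.0185, 0.0259, 0.1741]].

Step 3 — form the quadratic (x - mu)^T · Sigma^{-1} · (x - mu):
  Sigma^{-1} · (x - mu) = (-0.1667, -0.5667, -0.2333).
  (x - mu)^T · [Sigma^{-1} · (x - mu)] = (-1)·(-0.1667) + (-3)·(-0.5667) + (-1)·(-0.2333) = 2.1.

Step 4 — take square root: d = √(2.1) ≈ 1.4491.

d(x, mu) = √(2.1) ≈ 1.4491


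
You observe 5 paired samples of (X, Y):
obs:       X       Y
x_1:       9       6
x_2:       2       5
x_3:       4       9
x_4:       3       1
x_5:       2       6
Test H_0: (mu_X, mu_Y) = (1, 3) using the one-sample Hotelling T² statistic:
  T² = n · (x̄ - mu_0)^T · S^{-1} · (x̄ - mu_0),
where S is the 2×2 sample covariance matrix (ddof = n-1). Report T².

Step 1 — sample mean vector:
  mean(X) = (9 + 2 + 4 + 3 + 2) / 5 = 20/5 = 4
  mean(Y) = (6 + 5 + 9 + 1 + 6) / 5 = 27/5 = 5.4
  x̄ = (4, 5.4),  deviation x̄ - mu_0 = (4, 5.4) - (1, 3) = (3, 2.4).

Step 2 — sample covariance matrix, S[i,j] = (1/(n-1)) · Σ_k (x_{k,i} - mean_i) · (x_{k,j} - mean_j), divisor n-1 = 4:
  S[X,X] = ((5)·(5) + (-2)·(-2) + (0)·(0) + (-1)·(-1) + (-2)·(-2)) / 4 = 34/4 = 8.5
  S[X,Y] = ((5)·(0.6) + (-2)·(-0.4) + (0)·(3.6) + (-1)·(-4.4) + (-2)·(0.6)) / 4 = 7/4 = 1.75
  S[Y,Y] = ((0.6)·(0.6) + (-0.4)·(-0.4) + (3.6)·(3.6) + (-4.4)·(-4.4) + (0.6)·(0.6)) / 4 = 33.2/4 = 8.3
  S = [[8.5, 1.75],
 [1.75, 8.3]].

Step 3 — invert S. det(S) = 8.5·8.3 - (1.75)² = 67.4875.
  S^{-1} = (1/det) · [[d, -b], [-b, a]] = [[0.123, -0.0259],
 [-0.0259, 0.1259]].

Step 4 — quadratic form (x̄ - mu_0)^T · S^{-1} · (x̄ - mu_0):
  S^{-1} · (x̄ - mu_0) = (0.3067, 0.2245),
  (x̄ - mu_0)^T · [...] = (3)·(0.3067) + (2.4)·(0.2245) = 1.4589.

Step 5 — scale by n: T² = 5 · 1.4589 = 7.2947.

T² ≈ 7.2947


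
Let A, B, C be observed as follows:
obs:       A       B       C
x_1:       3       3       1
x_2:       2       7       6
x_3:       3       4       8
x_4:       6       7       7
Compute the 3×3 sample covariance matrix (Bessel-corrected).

Step 1 — column means:
  mean(A) = (3 + 2 + 3 + 6) / 4 = 14/4 = 3.5
  mean(B) = (3 + 7 + 4 + 7) / 4 = 21/4 = 5.25
  mean(C) = (1 + 6 + 8 + 7) / 4 = 22/4 = 5.5

Step 2 — sample covariance S[i,j] = (1/(n-1)) · Σ_k (x_{k,i} - mean_i) · (x_{k,j} - mean_j), with n-1 = 3.
  S[A,A] = ((-0.5)·(-0.5) + (-1.5)·(-1.5) + (-0.5)·(-0.5) + (2.5)·(2.5)) / 3 = 9/3 = 3
  S[A,B] = ((-0.5)·(-2.25) + (-1.5)·(1.75) + (-0.5)·(-1.25) + (2.5)·(1.75)) / 3 = 3.5/3 = 1.1667
  S[A,C] = ((-0.5)·(-4.5) + (-1.5)·(0.5) + (-0.5)·(2.5) + (2.5)·(1.5)) / 3 = 4/3 = 1.3333
  S[B,B] = ((-2.25)·(-2.25) + (1.75)·(1.75) + (-1.25)·(-1.25) + (1.75)·(1.75)) / 3 = 12.75/3 = 4.25
  S[B,C] = ((-2.25)·(-4.5) + (1.75)·(0.5) + (-1.25)·(2.5) + (1.75)·(1.5)) / 3 = 10.5/3 = 3.5
  S[C,C] = ((-4.5)·(-4.5) + (0.5)·(0.5) + (2.5)·(2.5) + (1.5)·(1.5)) / 3 = 29/3 = 9.6667

S is symmetric (S[j,i] = S[i,j]). Assembling:

S = [[3, 1.1667, 1.3333],
 [1.1667, 4.25, 3.5],
 [1.3333, 3.5, 9.6667]]


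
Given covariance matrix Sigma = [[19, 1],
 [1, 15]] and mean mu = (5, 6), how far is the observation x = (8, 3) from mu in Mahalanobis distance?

Step 1 — centre the observation: (x - mu) = (3, -3).

Step 2 — invert Sigma. det(Sigma) = 19·15 - (1)² = 284.
  Sigma^{-1} = (1/det) · [[d, -b], [-b, a]] = [[0.0528, -0.0035],
 [-0.0035, 0.0669]].

Step 3 — form the quadratic (x - mu)^T · Sigma^{-1} · (x - mu):
  Sigma^{-1} · (x - mu) = (0.169, -0.2113).
  (x - mu)^T · [Sigma^{-1} · (x - mu)] = (3)·(0.169) + (-3)·(-0.2113) = 1.1408.

Step 4 — take square root: d = √(1.1408) ≈ 1.0681.

d(x, mu) = √(1.1408) ≈ 1.0681


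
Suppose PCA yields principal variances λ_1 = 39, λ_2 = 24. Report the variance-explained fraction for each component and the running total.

Step 1 — total variance = trace(Sigma) = Σ λ_i = 39 + 24 = 63.

Step 2 — fraction explained by component i = λ_i / Σ λ:
  PC1: 39/63 = 0.619
  PC2: 24/63 = 0.381

Step 3 — cumulative fraction after k components = (λ_1 + ... + λ_k) / Σ λ:
  k = 1: 39/63 = 0.619
  k = 2: (39 + 24)/63 = 63/63 = 1

Summary (fraction, with percent):

explained: PC1 0.619 (61.9%), PC2 0.381 (38.1%);  cumulative: 0.619, 1


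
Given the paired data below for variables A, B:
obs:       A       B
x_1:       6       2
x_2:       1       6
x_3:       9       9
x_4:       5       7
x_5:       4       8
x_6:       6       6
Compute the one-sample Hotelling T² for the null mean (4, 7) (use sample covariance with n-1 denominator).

Step 1 — sample mean vector:
  mean(A) = (6 + 1 + 9 + 5 + 4 + 6) / 6 = 31/6 = 5.1667
  mean(B) = (2 + 6 + 9 + 7 + 8 + 6) / 6 = 38/6 = 6.3333
  x̄ = (5.1667, 6.3333),  deviation x̄ - mu_0 = (5.1667, 6.3333) - (4, 7) = (1.1667, -0.6667).

Step 2 — sample covariance matrix, S[i,j] = (1/(n-1)) · Σ_k (x_{k,i} - mean_i) · (x_{k,j} - mean_j), divisor n-1 = 5:
  S[A,A] = ((0.8333)·(0.8333) + (-4.1667)·(-4.1667) + (3.8333)·(3.8333) + (-0.1667)·(-0.1667) + (-1.1667)·(-1.1667) + (0.8333)·(0.8333)) / 5 = 34.8333/5 = 6.9667
  S[A,B] = ((0.8333)·(-4.3333) + (-4.1667)·(-0.3333) + (3.8333)·(2.6667) + (-0.1667)·(0.6667) + (-1.1667)·(1.6667) + (0.8333)·(-0.3333)) / 5 = 5.6667/5 = 1.1333
  S[B,B] = ((-4.3333)·(-4.3333) + (-0.3333)·(-0.3333) + (2.6667)·(2.6667) + (0.6667)·(0.6667) + (1.6667)·(1.6667) + (-0.3333)·(-0.3333)) / 5 = 29.3333/5 = 5.8667
  S = [[6.9667, 1.1333],
 [1.1333, 5.8667]].

Step 3 — invert S. det(S) = 6.9667·5.8667 - (1.1333)² = 39.5867.
  S^{-1} = (1/det) · [[d, -b], [-b, a]] = [[0.1482, -0.0286],
 [-0.0286, 0.176]].

Step 4 — quadratic form (x̄ - mu_0)^T · S^{-1} · (x̄ - mu_0):
  S^{-1} · (x̄ - mu_0) = (0.192, -0.1507),
  (x̄ - mu_0)^T · [...] = (1.1667)·(0.192) + (-0.6667)·(-0.1507) = 0.3245.

Step 5 — scale by n: T² = 6 · 0.3245 = 1.9468.

T² ≈ 1.9468


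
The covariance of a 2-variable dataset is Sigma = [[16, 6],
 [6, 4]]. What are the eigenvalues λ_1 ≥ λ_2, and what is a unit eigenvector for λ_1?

Step 1 — characteristic polynomial of 2×2 Sigma:
  det(Sigma - λI) = λ² - trace · λ + det = 0.
  trace = 16 + 4 = 20, det = 16·4 - (6)² = 28.
Step 2 — discriminant:
  Δ = trace² - 4·det = 400 - 112 = 288.
Step 3 — eigenvalues:
  λ = (trace ± √Δ)/2 = (20 ± 16.9706)/2,
  λ_1 = 18.4853,  λ_2 = 1.5147.

Step 4 — unit eigenvector for λ_1: solve (Sigma - λ_1 I)v = 0. First row:
  (16 - 18.4853)·v_x + (6)·v_y = 0, i.e. (-2.4853)·v_x + (6)·v_y = 0,
  so v ∝ (b, λ_1 - a) = (6, 2.4853) = u.
  ||u|| = √((6)² + (2.4853)²) = √(42.1766) ≈ 6.4944,
  v_1 = u/||u|| ≈ (0.9239, 0.3827) (||v_1|| = 1).

λ_1 = 18.4853,  λ_2 = 1.5147;  v_1 ≈ (0.9239, 0.3827)


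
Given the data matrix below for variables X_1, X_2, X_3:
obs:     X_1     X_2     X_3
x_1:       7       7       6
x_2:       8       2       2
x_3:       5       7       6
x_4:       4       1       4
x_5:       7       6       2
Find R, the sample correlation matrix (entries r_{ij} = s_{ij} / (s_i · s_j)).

Step 1 — column means:
  mean(X_1) = (7 + 8 + 5 + 4 + 7) / 5 = 31/5 = 6.2
  mean(X_2) = (7 + 2 + 7 + 1 + 6) / 5 = 23/5 = 4.6
  mean(X_3) = (6 + 2 + 6 + 4 + 2) / 5 = 20/5 = 4

Step 2 — sample variances and covariances s[i,j] = (1/(n-1)) · Σ_k (x_{k,i} - mean_i) · (x_{k,j} - mean_j), with n-1 = 4:
  s[X_1,X_1] = ((0.8)·(0.8) + (1.8)·(1.8) + (-1.2)·(-1.2) + (-2.2)·(-2.2) + (0.8)·(0.8)) / 4 = 10.8/4 = 2.7
  s[X_1,X_2] = ((0.8)·(2.4) + (1.8)·(-2.6) + (-1.2)·(2.4) + (-2.2)·(-3.6) + (0.8)·(1.4)) / 4 = 3.4/4 = 0.85
  s[X_1,X_3] = ((0.8)·(2) + (1.8)·(-2) + (-1.2)·(2) + (-2.2)·(0) + (0.8)·(-2)) / 4 = -6/4 = -1.5
  s[X_2,X_2] = ((2.4)·(2.4) + (-2.6)·(-2.6) + (2.4)·(2.4) + (-3.6)·(-3.6) + (1.4)·(1.4)) / 4 = 33.2/4 = 8.3
  s[X_2,X_3] = ((2.4)·(2) + (-2.6)·(-2) + (2.4)·(2) + (-3.6)·(0) + (1.4)·(-2)) / 4 = 12/4 = 3
  s[X_3,X_3] = ((2)·(2) + (-2)·(-2) + (2)·(2) + (0)·(0) + (-2)·(-2)) / 4 = 16/4 = 4
  Sample standard deviations s_i = √(s[i,i]):
  s(X_1) = √(2.7) = 1.6432
  s(X_2) = √(8.3) = 2.881
  s(X_3) = √(4) = 2

Step 3 — r_{ij} = s_{ij} / (s_i · s_j):
  r[X_1,X_1] = 1 (diagonal).
  r[X_1,X_2] = 0.85 / (1.6432 · 2.881) = 0.85 / 4.7339 = 0.1796
  r[X_1,X_3] = -1.5 / (1.6432 · 2) = -1.5 / 3.2863 = -0.4564
  r[X_2,X_2] = 1 (diagonal).
  r[X_2,X_3] = 3 / (2.881 · 2) = 3 / 5.7619 = 0.5207
  r[X_3,X_3] = 1 (diagonal).

R is symmetric with unit diagonal. Assembling:

R = [[1, 0.1796, -0.4564],
 [0.1796, 1, 0.5207],
 [-0.4564, 0.5207, 1]]


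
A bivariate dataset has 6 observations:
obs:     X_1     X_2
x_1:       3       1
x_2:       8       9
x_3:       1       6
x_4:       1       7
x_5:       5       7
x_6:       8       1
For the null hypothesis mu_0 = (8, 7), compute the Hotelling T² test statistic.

Step 1 — sample mean vector:
  mean(X_1) = (3 + 8 + 1 + 1 + 5 + 8) / 6 = 26/6 = 4.3333
  mean(X_2) = (1 + 9 + 6 + 7 + 7 + 1) / 6 = 31/6 = 5.1667
  x̄ = (4.3333, 5.1667),  deviation x̄ - mu_0 = (4.3333, 5.1667) - (8, 7) = (-3.6667, -1.8333).

Step 2 — sample covariance matrix, S[i,j] = (1/(n-1)) · Σ_k (x_{k,i} - mean_i) · (x_{k,j} - mean_j), divisor n-1 = 5:
  S[X_1,X_1] = ((-1.3333)·(-1.3333) + (3.6667)·(3.6667) + (-3.3333)·(-3.3333) + (-3.3333)·(-3.3333) + (0.6667)·(0.6667) + (3.6667)·(3.6667)) / 5 = 51.3333/5 = 10.2667
  S[X_1,X_2] = ((-1.3333)·(-4.1667) + (3.6667)·(3.8333) + (-3.3333)·(0.8333) + (-3.3333)·(1.8333) + (0.6667)·(1.8333) + (3.6667)·(-4.1667)) / 5 = -3.3333/5 = -0.6667
  S[X_2,X_2] = ((-4.1667)·(-4.1667) + (3.8333)·(3.8333) + (0.8333)·(0.8333) + (1.8333)·(1.8333) + (1.8333)·(1.8333) + (-4.1667)·(-4.1667)) / 5 = 56.8333/5 = 11.3667
  S = [[10.2667, -0.6667],
 [-0.6667, 11.3667]].

Step 3 — invert S. det(S) = 10.2667·11.3667 - (-0.6667)² = 116.2533.
  S^{-1} = (1/det) · [[d, -b], [-b, a]] = [[0.0978, 0.0057],
 [0.0057, 0.0883]].

Step 4 — quadratic form (x̄ - mu_0)^T · S^{-1} · (x̄ - mu_0):
  S^{-1} · (x̄ - mu_0) = (-0.369, -0.1829),
  (x̄ - mu_0)^T · [...] = (-3.6667)·(-0.369) + (-1.8333)·(-0.1829) = 1.6885.

Step 5 — scale by n: T² = 6 · 1.6885 = 10.1307.

T² ≈ 10.1307


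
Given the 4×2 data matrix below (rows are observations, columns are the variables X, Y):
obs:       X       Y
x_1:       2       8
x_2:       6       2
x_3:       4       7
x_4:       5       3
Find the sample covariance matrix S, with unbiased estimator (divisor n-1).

Step 1 — column means:
  mean(X) = (2 + 6 + 4 + 5) / 4 = 17/4 = 4.25
  mean(Y) = (8 + 2 + 7 + 3) / 4 = 20/4 = 5

Step 2 — sample covariance S[i,j] = (1/(n-1)) · Σ_k (x_{k,i} - mean_i) · (x_{k,j} - mean_j), with n-1 = 3.
  S[X,X] = ((-2.25)·(-2.25) + (1.75)·(1.75) + (-0.25)·(-0.25) + (0.75)·(0.75)) / 3 = 8.75/3 = 2.9167
  S[X,Y] = ((-2.25)·(3) + (1.75)·(-3) + (-0.25)·(2) + (0.75)·(-2)) / 3 = -14/3 = -4.6667
  S[Y,Y] = ((3)·(3) + (-3)·(-3) + (2)·(2) + (-2)·(-2)) / 3 = 26/3 = 8.6667

S is symmetric (S[j,i] = S[i,j]). Assembling:

S = [[2.9167, -4.6667],
 [-4.6667, 8.6667]]


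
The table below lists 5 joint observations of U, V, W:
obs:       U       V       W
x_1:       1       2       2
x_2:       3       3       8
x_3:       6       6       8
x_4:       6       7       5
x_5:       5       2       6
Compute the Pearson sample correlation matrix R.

Step 1 — column means:
  mean(U) = (1 + 3 + 6 + 6 + 5) / 5 = 21/5 = 4.2
  mean(V) = (2 + 3 + 6 + 7 + 2) / 5 = 20/5 = 4
  mean(W) = (2 + 8 + 8 + 5 + 6) / 5 = 29/5 = 5.8

Step 2 — sample variances and covariances s[i,j] = (1/(n-1)) · Σ_k (x_{k,i} - mean_i) · (x_{k,j} - mean_j), with n-1 = 4:
  s[U,U] = ((-3.2)·(-3.2) + (-1.2)·(-1.2) + (1.8)·(1.8) + (1.8)·(1.8) + (0.8)·(0.8)) / 4 = 18.8/4 = 4.7
  s[U,V] = ((-3.2)·(-2) + (-1.2)·(-1) + (1.8)·(2) + (1.8)·(3) + (0.8)·(-2)) / 4 = 15/4 = 3.75
  s[U,W] = ((-3.2)·(-3.8) + (-1.2)·(2.2) + (1.8)·(2.2) + (1.8)·(-0.8) + (0.8)·(0.2)) / 4 = 12.2/4 = 3.05
  s[V,V] = ((-2)·(-2) + (-1)·(-1) + (2)·(2) + (3)·(3) + (-2)·(-2)) / 4 = 22/4 = 5.5
  s[V,W] = ((-2)·(-3.8) + (-1)·(2.2) + (2)·(2.2) + (3)·(-0.8) + (-2)·(0.2)) / 4 = 7/4 = 1.75
  s[W,W] = ((-3.8)·(-3.8) + (2.2)·(2.2) + (2.2)·(2.2) + (-0.8)·(-0.8) + (0.2)·(0.2)) / 4 = 24.8/4 = 6.2
  Sample standard deviations s_i = √(s[i,i]):
  s(U) = √(4.7) = 2.1679
  s(V) = √(5.5) = 2.3452
  s(W) = √(6.2) = 2.49

Step 3 — r_{ij} = s_{ij} / (s_i · s_j):
  r[U,U] = 1 (diagonal).
  r[U,V] = 3.75 / (2.1679 · 2.3452) = 3.75 / 5.0843 = 0.7376
  r[U,W] = 3.05 / (2.1679 · 2.49) = 3.05 / 5.3981 = 0.565
  r[V,V] = 1 (diagonal).
  r[V,W] = 1.75 / (2.3452 · 2.49) = 1.75 / 5.8395 = 0.2997
  r[W,W] = 1 (diagonal).

R is symmetric with unit diagonal. Assembling:

R = [[1, 0.7376, 0.565],
 [0.7376, 1, 0.2997],
 [0.565, 0.2997, 1]]


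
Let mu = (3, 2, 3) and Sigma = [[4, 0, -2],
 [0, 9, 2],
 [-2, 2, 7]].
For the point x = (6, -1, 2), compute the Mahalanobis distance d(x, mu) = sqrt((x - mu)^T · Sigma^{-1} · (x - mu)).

Step 1 — centre the observation: (x - mu) = (3, -3, -1).

Step 2 — invert Sigma (cofactor / det for 3×3, or solve directly):
  Sigma^{-1} = [[0.295, -0.02, 0.09],
 [-0.02, 0.12, -0.04],
 [0.09, -0.04, 0.18]].

Step 3 — form the quadratic (x - mu)^T · Sigma^{-1} · (x - mu):
  Sigma^{-1} · (x - mu) = (0.855, -0.38, 0.21).
  (x - mu)^T · [Sigma^{-1} · (x - mu)] = (3)·(0.855) + (-3)·(-0.38) + (-1)·(0.21) = 3.495.

Step 4 — take square root: d = √(3.495) ≈ 1.8695.

d(x, mu) = √(3.495) ≈ 1.8695


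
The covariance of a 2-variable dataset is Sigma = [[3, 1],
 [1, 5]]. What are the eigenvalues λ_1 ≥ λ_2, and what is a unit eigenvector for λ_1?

Step 1 — characteristic polynomial of 2×2 Sigma:
  det(Sigma - λI) = λ² - trace · λ + det = 0.
  trace = 3 + 5 = 8, det = 3·5 - (1)² = 14.
Step 2 — discriminant:
  Δ = trace² - 4·det = 64 - 56 = 8.
Step 3 — eigenvalues:
  λ = (trace ± √Δ)/2 = (8 ± 2.8284)/2,
  λ_1 = 5.4142,  λ_2 = 2.5858.

Step 4 — unit eigenvector for λ_1: solve (Sigma - λ_1 I)v = 0. First row:
  (3 - 5.4142)·v_x + (1)·v_y = 0, i.e. (-2.4142)·v_x + (1)·v_y = 0,
  so v ∝ (b, λ_1 - a) = (1, 2.4142) = u.
  ||u|| = √((1)² + (2.4142)²) = √(6.8284) ≈ 2.6131,
  v_1 = u/||u|| ≈ (0.3827, 0.9239) (||v_1|| = 1).

λ_1 = 5.4142,  λ_2 = 2.5858;  v_1 ≈ (0.3827, 0.9239)


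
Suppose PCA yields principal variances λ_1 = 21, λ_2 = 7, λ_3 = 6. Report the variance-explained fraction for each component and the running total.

Step 1 — total variance = trace(Sigma) = Σ λ_i = 21 + 7 + 6 = 34.

Step 2 — fraction explained by component i = λ_i / Σ λ:
  PC1: 21/34 = 0.6176
  PC2: 7/34 = 0.2059
  PC3: 6/34 = 0.1765

Step 3 — cumulative fraction after k components = (λ_1 + ... + λ_k) / Σ λ:
  k = 1: 21/34 = 0.6176
  k = 2: (21 + 7)/34 = 28/34 = 0.8235
  k = 3: (21 + 7 + 6)/34 = 34/34 = 1

Summary (fraction, with percent):

explained: PC1 0.6176 (61.76%), PC2 0.2059 (20.59%), PC3 0.1765 (17.65%);  cumulative: 0.6176, 0.8235, 1


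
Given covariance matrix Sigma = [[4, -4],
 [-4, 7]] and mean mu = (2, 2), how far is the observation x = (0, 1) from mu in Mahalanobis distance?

Step 1 — centre the observation: (x - mu) = (-2, -1).

Step 2 — invert Sigma. det(Sigma) = 4·7 - (-4)² = 12.
  Sigma^{-1} = (1/det) · [[d, -b], [-b, a]] = [[0.5833, 0.3333],
 [0.3333, 0.3333]].

Step 3 — form the quadratic (x - mu)^T · Sigma^{-1} · (x - mu):
  Sigma^{-1} · (x - mu) = (-1.5, -1).
  (x - mu)^T · [Sigma^{-1} · (x - mu)] = (-2)·(-1.5) + (-1)·(-1) = 4.

Step 4 — take square root: d = √(4) ≈ 2.

d(x, mu) = √(4) ≈ 2


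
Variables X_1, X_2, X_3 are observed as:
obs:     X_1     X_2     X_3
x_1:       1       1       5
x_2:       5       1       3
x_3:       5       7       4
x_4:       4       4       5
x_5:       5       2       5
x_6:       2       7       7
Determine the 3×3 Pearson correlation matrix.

Step 1 — column means:
  mean(X_1) = (1 + 5 + 5 + 4 + 5 + 2) / 6 = 22/6 = 3.6667
  mean(X_2) = (1 + 1 + 7 + 4 + 2 + 7) / 6 = 22/6 = 3.6667
  mean(X_3) = (5 + 3 + 4 + 5 + 5 + 7) / 6 = 29/6 = 4.8333

Step 2 — sample variances and covariances s[i,j] = (1/(n-1)) · Σ_k (x_{k,i} - mean_i) · (x_{k,j} - mean_j), with n-1 = 5:
  s[X_1,X_1] = ((-2.6667)·(-2.6667) + (1.3333)·(1.3333) + (1.3333)·(1.3333) + (0.3333)·(0.3333) + (1.3333)·(1.3333) + (-1.6667)·(-1.6667)) / 5 = 15.3333/5 = 3.0667
  s[X_1,X_2] = ((-2.6667)·(-2.6667) + (1.3333)·(-2.6667) + (1.3333)·(3.3333) + (0.3333)·(0.3333) + (1.3333)·(-1.6667) + (-1.6667)·(3.3333)) / 5 = 0.3333/5 = 0.0667
  s[X_1,X_3] = ((-2.6667)·(0.1667) + (1.3333)·(-1.8333) + (1.3333)·(-0.8333) + (0.3333)·(0.1667) + (1.3333)·(0.1667) + (-1.6667)·(2.1667)) / 5 = -7.3333/5 = -1.4667
  s[X_2,X_2] = ((-2.6667)·(-2.6667) + (-2.6667)·(-2.6667) + (3.3333)·(3.3333) + (0.3333)·(0.3333) + (-1.6667)·(-1.6667) + (3.3333)·(3.3333)) / 5 = 39.3333/5 = 7.8667
  s[X_2,X_3] = ((-2.6667)·(0.1667) + (-2.6667)·(-1.8333) + (3.3333)·(-0.8333) + (0.3333)·(0.1667) + (-1.6667)·(0.1667) + (3.3333)·(2.1667)) / 5 = 8.6667/5 = 1.7333
  s[X_3,X_3] = ((0.1667)·(0.1667) + (-1.8333)·(-1.8333) + (-0.8333)·(-0.8333) + (0.1667)·(0.1667) + (0.1667)·(0.1667) + (2.1667)·(2.1667)) / 5 = 8.8333/5 = 1.7667
  Sample standard deviations s_i = √(s[i,i]):
  s(X_1) = √(3.0667) = 1.7512
  s(X_2) = √(7.8667) = 2.8048
  s(X_3) = √(1.7667) = 1.3292

Step 3 — r_{ij} = s_{ij} / (s_i · s_j):
  r[X_1,X_1] = 1 (diagonal).
  r[X_1,X_2] = 0.0667 / (1.7512 · 2.8048) = 0.0667 / 4.9117 = 0.0136
  r[X_1,X_3] = -1.4667 / (1.7512 · 1.3292) = -1.4667 / 2.3276 = -0.6301
  r[X_2,X_2] = 1 (diagonal).
  r[X_2,X_3] = 1.7333 / (2.8048 · 1.3292) = 1.7333 / 3.728 = 0.465
  r[X_3,X_3] = 1 (diagonal).

R is symmetric with unit diagonal. Assembling:

R = [[1, 0.0136, -0.6301],
 [0.0136, 1, 0.465],
 [-0.6301, 0.465, 1]]


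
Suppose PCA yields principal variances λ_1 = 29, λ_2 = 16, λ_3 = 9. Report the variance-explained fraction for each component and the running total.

Step 1 — total variance = trace(Sigma) = Σ λ_i = 29 + 16 + 9 = 54.

Step 2 — fraction explained by component i = λ_i / Σ λ:
  PC1: 29/54 = 0.537
  PC2: 16/54 = 0.2963
  PC3: 9/54 = 0.1667

Step 3 — cumulative fraction after k components = (λ_1 + ... + λ_k) / Σ λ:
  k = 1: 29/54 = 0.537
  k = 2: (29 + 16)/54 = 45/54 = 0.8333
  k = 3: (29 + 16 + 9)/54 = 54/54 = 1

Summary (fraction, with percent):

explained: PC1 0.537 (53.7%), PC2 0.2963 (29.63%), PC3 0.1667 (16.67%);  cumulative: 0.537, 0.8333, 1


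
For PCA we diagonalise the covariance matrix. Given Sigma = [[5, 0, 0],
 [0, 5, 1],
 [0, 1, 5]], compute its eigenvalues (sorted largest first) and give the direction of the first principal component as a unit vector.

Step 1 — characteristic polynomial p(λ) = det(λI - Sigma) = λ³ - tr·λ² + c_1·λ - det, where tr = trace, c_1 = sum of the principal 2×2 minors, det = det(Sigma):
  tr = 5 + 5 + 5 = 15,
  c_1 = (5·5 - (0)²) + (5·5 - (0)²) + (5·5 - (1)²) = 25 + 25 + 24 = 74,
  det = 5·(5·5 - (1)²) - (0)·((0)·5 - (1)·(0)) + (0)·((0)·(1) - 5·(0)) = 5·(24) - (0)·(0) + (0)·(0) = 120.
  So p(λ) = λ³ - 15λ² + 74λ - 120.
Step 2 — look for an integer root (rational root theorem: any rational root is an integer divisor of 120). Testing λ = 4:
  p(4) = 64 - 240 + 296 - 120 = 0  ✓
  Dividing out (λ - 4): p(λ) = (λ - 4)(λ² - 11λ + 30).
Step 3 — remaining eigenvalues from the quadratic λ² - 11λ + 30 = 0:
  Δ = 11² - 4·30 = 121 - 120 = 1,  λ = (11 ± √1)/2 = (11 ± 1)/2 = 6 or 5.
  Sorted: λ_1 = 6,  λ_2 = 5,  λ_3 = 4  (check: sum = 15 = tr ✓).

Step 4 — unit eigenvector for λ_1 = 6: v spans the null space of (Sigma - λ_1 I), whose rows are
  r_1 = (-1, 0, 0),  r_2 = (0, -1, 1),  r_3 = (0, 1, -1).
  v is orthogonal to every row, so take v ∝ r_1 × r_2 = ((0)·(1) - (0)·(-1), (0)·(0) - (-1)·(1), (-1)·(-1) - (0)·(0)) = (0, 1, 1).
  Let u = (0, 1, 1).
  ||u|| = √((0)² + (1)² + (1)²) = √(2) ≈ 1.4142,  v_1 = u/||u|| ≈ (0, 0.7071, 0.7071) (||v_1|| = 1).

λ_1 = 6,  λ_2 = 5,  λ_3 = 4;  v_1 ≈ (0, 0.7071, 0.7071)


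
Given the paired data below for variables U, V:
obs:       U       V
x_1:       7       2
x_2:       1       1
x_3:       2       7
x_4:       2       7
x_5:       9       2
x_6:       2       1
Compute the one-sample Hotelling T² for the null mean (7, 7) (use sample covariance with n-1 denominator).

Step 1 — sample mean vector:
  mean(U) = (7 + 1 + 2 + 2 + 9 + 2) / 6 = 23/6 = 3.8333
  mean(V) = (2 + 1 + 7 + 7 + 2 + 1) / 6 = 20/6 = 3.3333
  x̄ = (3.8333, 3.3333),  deviation x̄ - mu_0 = (3.8333, 3.3333) - (7, 7) = (-3.1667, -3.6667).

Step 2 — sample covariance matrix, S[i,j] = (1/(n-1)) · Σ_k (x_{k,i} - mean_i) · (x_{k,j} - mean_j), divisor n-1 = 5:
  S[U,U] = ((3.1667)·(3.1667) + (-2.8333)·(-2.8333) + (-1.8333)·(-1.8333) + (-1.8333)·(-1.8333) + (5.1667)·(5.1667) + (-1.8333)·(-1.8333)) / 5 = 54.8333/5 = 10.9667
  S[U,V] = ((3.1667)·(-1.3333) + (-2.8333)·(-2.3333) + (-1.8333)·(3.6667) + (-1.8333)·(3.6667) + (5.1667)·(-1.3333) + (-1.8333)·(-2.3333)) / 5 = -13.6667/5 = -2.7333
  S[V,V] = ((-1.3333)·(-1.3333) + (-2.3333)·(-2.3333) + (3.6667)·(3.6667) + (3.6667)·(3.6667) + (-1.3333)·(-1.3333) + (-2.3333)·(-2.3333)) / 5 = 41.3333/5 = 8.2667
  S = [[10.9667, -2.7333],
 [-2.7333, 8.2667]].

Step 3 — invert S. det(S) = 10.9667·8.2667 - (-2.7333)² = 83.1867.
  S^{-1} = (1/det) · [[d, -b], [-b, a]] = [[0.0994, 0.0329],
 [0.0329, 0.1318]].

Step 4 — quadratic form (x̄ - mu_0)^T · S^{-1} · (x̄ - mu_0):
  S^{-1} · (x̄ - mu_0) = (-0.4352, -0.5874),
  (x̄ - mu_0)^T · [...] = (-3.1667)·(-0.4352) + (-3.6667)·(-0.5874) = 3.5319.

Step 5 — scale by n: T² = 6 · 3.5319 = 21.1917.

T² ≈ 21.1917


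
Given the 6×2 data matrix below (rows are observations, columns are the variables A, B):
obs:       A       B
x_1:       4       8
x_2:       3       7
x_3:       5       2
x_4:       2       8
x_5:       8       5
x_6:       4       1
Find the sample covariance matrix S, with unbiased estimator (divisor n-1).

Step 1 — column means:
  mean(A) = (4 + 3 + 5 + 2 + 8 + 4) / 6 = 26/6 = 4.3333
  mean(B) = (8 + 7 + 2 + 8 + 5 + 1) / 6 = 31/6 = 5.1667

Step 2 — sample covariance S[i,j] = (1/(n-1)) · Σ_k (x_{k,i} - mean_i) · (x_{k,j} - mean_j), with n-1 = 5.
  S[A,A] = ((-0.3333)·(-0.3333) + (-1.3333)·(-1.3333) + (0.6667)·(0.6667) + (-2.3333)·(-2.3333) + (3.6667)·(3.6667) + (-0.3333)·(-0.3333)) / 5 = 21.3333/5 = 4.2667
  S[A,B] = ((-0.3333)·(2.8333) + (-1.3333)·(1.8333) + (0.6667)·(-3.1667) + (-2.3333)·(2.8333) + (3.6667)·(-0.1667) + (-0.3333)·(-4.1667)) / 5 = -11.3333/5 = -2.2667
  S[B,B] = ((2.8333)·(2.8333) + (1.8333)·(1.8333) + (-3.1667)·(-3.1667) + (2.8333)·(2.8333) + (-0.1667)·(-0.1667) + (-4.1667)·(-4.1667)) / 5 = 46.8333/5 = 9.3667

S is symmetric (S[j,i] = S[i,j]). Assembling:

S = [[4.2667, -2.2667],
 [-2.2667, 9.3667]]


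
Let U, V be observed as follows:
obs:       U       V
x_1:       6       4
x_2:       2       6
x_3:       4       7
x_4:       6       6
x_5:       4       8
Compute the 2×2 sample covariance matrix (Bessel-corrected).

Step 1 — column means:
  mean(U) = (6 + 2 + 4 + 6 + 4) / 5 = 22/5 = 4.4
  mean(V) = (4 + 6 + 7 + 6 + 8) / 5 = 31/5 = 6.2

Step 2 — sample covariance S[i,j] = (1/(n-1)) · Σ_k (x_{k,i} - mean_i) · (x_{k,j} - mean_j), with n-1 = 4.
  S[U,U] = ((1.6)·(1.6) + (-2.4)·(-2.4) + (-0.4)·(-0.4) + (1.6)·(1.6) + (-0.4)·(-0.4)) / 4 = 11.2/4 = 2.8
  S[U,V] = ((1.6)·(-2.2) + (-2.4)·(-0.2) + (-0.4)·(0.8) + (1.6)·(-0.2) + (-0.4)·(1.8)) / 4 = -4.4/4 = -1.1
  S[V,V] = ((-2.2)·(-2.2) + (-0.2)·(-0.2) + (0.8)·(0.8) + (-0.2)·(-0.2) + (1.8)·(1.8)) / 4 = 8.8/4 = 2.2

S is symmetric (S[j,i] = S[i,j]). Assembling:

S = [[2.8, -1.1],
 [-1.1, 2.2]]


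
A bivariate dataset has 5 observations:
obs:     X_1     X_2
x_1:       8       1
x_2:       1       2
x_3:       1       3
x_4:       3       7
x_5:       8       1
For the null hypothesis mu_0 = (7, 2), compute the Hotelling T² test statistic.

Step 1 — sample mean vector:
  mean(X_1) = (8 + 1 + 1 + 3 + 8) / 5 = 21/5 = 4.2
  mean(X_2) = (1 + 2 + 3 + 7 + 1) / 5 = 14/5 = 2.8
  x̄ = (4.2, 2.8),  deviation x̄ - mu_0 = (4.2, 2.8) - (7, 2) = (-2.8, 0.8).

Step 2 — sample covariance matrix, S[i,j] = (1/(n-1)) · Σ_k (x_{k,i} - mean_i) · (x_{k,j} - mean_j), divisor n-1 = 4:
  S[X_1,X_1] = ((3.8)·(3.8) + (-3.2)·(-3.2) + (-3.2)·(-3.2) + (-1.2)·(-1.2) + (3.8)·(3.8)) / 4 = 50.8/4 = 12.7
  S[X_1,X_2] = ((3.8)·(-1.8) + (-3.2)·(-0.8) + (-3.2)·(0.2) + (-1.2)·(4.2) + (3.8)·(-1.8)) / 4 = -16.8/4 = -4.2
  S[X_2,X_2] = ((-1.8)·(-1.8) + (-0.8)·(-0.8) + (0.2)·(0.2) + (4.2)·(4.2) + (-1.8)·(-1.8)) / 4 = 24.8/4 = 6.2
  S = [[12.7, -4.2],
 [-4.2, 6.2]].

Step 3 — invert S. det(S) = 12.7·6.2 - (-4.2)² = 61.1.
  S^{-1} = (1/det) · [[d, -b], [-b, a]] = [[0.1015, 0.0687],
 [0.0687, 0.2079]].

Step 4 — quadratic form (x̄ - mu_0)^T · S^{-1} · (x̄ - mu_0):
  S^{-1} · (x̄ - mu_0) = (-0.2291, -0.0262),
  (x̄ - mu_0)^T · [...] = (-2.8)·(-0.2291) + (0.8)·(-0.0262) = 0.6206.

Step 5 — scale by n: T² = 5 · 0.6206 = 3.1031.

T² ≈ 3.1031


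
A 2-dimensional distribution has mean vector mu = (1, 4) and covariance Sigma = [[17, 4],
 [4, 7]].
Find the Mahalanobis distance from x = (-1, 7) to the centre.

Step 1 — centre the observation: (x - mu) = (-2, 3).

Step 2 — invert Sigma. det(Sigma) = 17·7 - (4)² = 103.
  Sigma^{-1} = (1/det) · [[d, -b], [-b, a]] = [[0.068, -0.0388],
 [-0.0388, 0.165]].

Step 3 — form the quadratic (x - mu)^T · Sigma^{-1} · (x - mu):
  Sigma^{-1} · (x - mu) = (-0.2524, 0.5728).
  (x - mu)^T · [Sigma^{-1} · (x - mu)] = (-2)·(-0.2524) + (3)·(0.5728) = 2.2233.

Step 4 — take square root: d = √(2.2233) ≈ 1.4911.

d(x, mu) = √(2.2233) ≈ 1.4911


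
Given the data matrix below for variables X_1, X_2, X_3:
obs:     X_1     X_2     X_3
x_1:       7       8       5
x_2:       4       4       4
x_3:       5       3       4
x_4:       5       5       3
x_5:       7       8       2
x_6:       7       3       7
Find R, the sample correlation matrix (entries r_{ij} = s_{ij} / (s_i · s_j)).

Step 1 — column means:
  mean(X_1) = (7 + 4 + 5 + 5 + 7 + 7) / 6 = 35/6 = 5.8333
  mean(X_2) = (8 + 4 + 3 + 5 + 8 + 3) / 6 = 31/6 = 5.1667
  mean(X_3) = (5 + 4 + 4 + 3 + 2 + 7) / 6 = 25/6 = 4.1667

Step 2 — sample variances and covariances s[i,j] = (1/(n-1)) · Σ_k (x_{k,i} - mean_i) · (x_{k,j} - mean_j), with n-1 = 5:
  s[X_1,X_1] = ((1.1667)·(1.1667) + (-1.8333)·(-1.8333) + (-0.8333)·(-0.8333) + (-0.8333)·(-0.8333) + (1.1667)·(1.1667) + (1.1667)·(1.1667)) / 5 = 8.8333/5 = 1.7667
  s[X_1,X_2] = ((1.1667)·(2.8333) + (-1.8333)·(-1.1667) + (-0.8333)·(-2.1667) + (-0.8333)·(-0.1667) + (1.1667)·(2.8333) + (1.1667)·(-2.1667)) / 5 = 8.1667/5 = 1.6333
  s[X_1,X_3] = ((1.1667)·(0.8333) + (-1.8333)·(-0.1667) + (-0.8333)·(-0.1667) + (-0.8333)·(-1.1667) + (1.1667)·(-2.1667) + (1.1667)·(2.8333)) / 5 = 3.1667/5 = 0.6333
  s[X_2,X_2] = ((2.8333)·(2.8333) + (-1.1667)·(-1.1667) + (-2.1667)·(-2.1667) + (-0.1667)·(-0.1667) + (2.8333)·(2.8333) + (-2.1667)·(-2.1667)) / 5 = 26.8333/5 = 5.3667
  s[X_2,X_3] = ((2.8333)·(0.8333) + (-1.1667)·(-0.1667) + (-2.1667)·(-0.1667) + (-0.1667)·(-1.1667) + (2.8333)·(-2.1667) + (-2.1667)·(2.8333)) / 5 = -9.1667/5 = -1.8333
  s[X_3,X_3] = ((0.8333)·(0.8333) + (-0.1667)·(-0.1667) + (-0.1667)·(-0.1667) + (-1.1667)·(-1.1667) + (-2.1667)·(-2.1667) + (2.8333)·(2.8333)) / 5 = 14.8333/5 = 2.9667
  Sample standard deviations s_i = √(s[i,i]):
  s(X_1) = √(1.7667) = 1.3292
  s(X_2) = √(5.3667) = 2.3166
  s(X_3) = √(2.9667) = 1.7224

Step 3 — r_{ij} = s_{ij} / (s_i · s_j):
  r[X_1,X_1] = 1 (diagonal).
  r[X_1,X_2] = 1.6333 / (1.3292 · 2.3166) = 1.6333 / 3.0791 = 0.5305
  r[X_1,X_3] = 0.6333 / (1.3292 · 1.7224) = 0.6333 / 2.2893 = 0.2766
  r[X_2,X_2] = 1 (diagonal).
  r[X_2,X_3] = -1.8333 / (2.3166 · 1.7224) = -1.8333 / 3.9901 = -0.4595
  r[X_3,X_3] = 1 (diagonal).

R is symmetric with unit diagonal. Assembling:

R = [[1, 0.5305, 0.2766],
 [0.5305, 1, -0.4595],
 [0.2766, -0.4595, 1]]


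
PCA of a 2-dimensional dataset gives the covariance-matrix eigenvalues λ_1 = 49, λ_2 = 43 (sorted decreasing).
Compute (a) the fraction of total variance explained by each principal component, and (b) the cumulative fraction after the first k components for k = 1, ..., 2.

Step 1 — total variance = trace(Sigma) = Σ λ_i = 49 + 43 = 92.

Step 2 — fraction explained by component i = λ_i / Σ λ:
  PC1: 49/92 = 0.5326
  PC2: 43/92 = 0.4674

Step 3 — cumulative fraction after k components = (λ_1 + ... + λ_k) / Σ λ:
  k = 1: 49/92 = 0.5326
  k = 2: (49 + 43)/92 = 92/92 = 1

Summary (fraction, with percent):

explained: PC1 0.5326 (53.26%), PC2 0.4674 (46.74%);  cumulative: 0.5326, 1


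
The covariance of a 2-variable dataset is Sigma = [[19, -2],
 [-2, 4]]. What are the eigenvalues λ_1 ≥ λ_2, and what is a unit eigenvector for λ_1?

Step 1 — characteristic polynomial of 2×2 Sigma:
  det(Sigma - λI) = λ² - trace · λ + det = 0.
  trace = 19 + 4 = 23, det = 19·4 - (-2)² = 72.
Step 2 — discriminant:
  Δ = trace² - 4·det = 529 - 288 = 241.
Step 3 — eigenvalues:
  λ = (trace ± √Δ)/2 = (23 ± 15.5242)/2,
  λ_1 = 19.2621,  λ_2 = 3.7379.

Step 4 — unit eigenvector for λ_1: solve (Sigma - λ_1 I)v = 0. First row:
  (19 - 19.2621)·v_x + (-2)·v_y = 0, i.e. (-0.2621)·v_x + (-2)·v_y = 0,
  so v ∝ (b, λ_1 - a) = (-2, 0.2621); multiply by -1 so the first entry is positive: u = (2, -0.2621).
  ||u|| = √((2)² + (-0.2621)²) = √(4.0687) ≈ 2.0171,
  v_1 = u/||u|| ≈ (0.9915, -0.1299) (||v_1|| = 1).

λ_1 = 19.2621,  λ_2 = 3.7379;  v_1 ≈ (0.9915, -0.1299)


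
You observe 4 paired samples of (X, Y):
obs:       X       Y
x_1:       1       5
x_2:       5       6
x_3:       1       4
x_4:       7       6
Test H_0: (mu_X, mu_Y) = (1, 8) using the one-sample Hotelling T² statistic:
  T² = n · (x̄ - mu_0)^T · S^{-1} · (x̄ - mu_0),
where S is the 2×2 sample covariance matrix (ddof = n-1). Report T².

Step 1 — sample mean vector:
  mean(X) = (1 + 5 + 1 + 7) / 4 = 14/4 = 3.5
  mean(Y) = (5 + 6 + 4 + 6) / 4 = 21/4 = 5.25
  x̄ = (3.5, 5.25),  deviation x̄ - mu_0 = (3.5, 5.25) - (1, 8) = (2.5, -2.75).

Step 2 — sample covariance matrix, S[i,j] = (1/(n-1)) · Σ_k (x_{k,i} - mean_i) · (x_{k,j} - mean_j), divisor n-1 = 3:
  S[X,X] = ((-2.5)·(-2.5) + (1.5)·(1.5) + (-2.5)·(-2.5) + (3.5)·(3.5)) / 3 = 27/3 = 9
  S[X,Y] = ((-2.5)·(-0.25) + (1.5)·(0.75) + (-2.5)·(-1.25) + (3.5)·(0.75)) / 3 = 7.5/3 = 2.5
  S[Y,Y] = ((-0.25)·(-0.25) + (0.75)·(0.75) + (-1.25)·(-1.25) + (0.75)·(0.75)) / 3 = 2.75/3 = 0.9167
  S = [[9, 2.5],
 [2.5, 0.9167]].

Step 3 — invert S. det(S) = 9·0.9167 - (2.5)² = 2.
  S^{-1} = (1/det) · [[d, -b], [-b, a]] = [[0.4583, -1.25],
 [-1.25, 4.5]].

Step 4 — quadratic form (x̄ - mu_0)^T · S^{-1} · (x̄ - mu_0):
  S^{-1} · (x̄ - mu_0) = (4.5833, -15.5),
  (x̄ - mu_0)^T · [...] = (2.5)·(4.5833) + (-2.75)·(-15.5) = 54.0833.

Step 5 — scale by n: T² = 4 · 54.0833 = 216.3333.

T² ≈ 216.3333


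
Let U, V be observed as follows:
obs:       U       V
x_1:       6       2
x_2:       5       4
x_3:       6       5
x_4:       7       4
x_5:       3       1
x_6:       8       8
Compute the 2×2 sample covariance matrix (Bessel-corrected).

Step 1 — column means:
  mean(U) = (6 + 5 + 6 + 7 + 3 + 8) / 6 = 35/6 = 5.8333
  mean(V) = (2 + 4 + 5 + 4 + 1 + 8) / 6 = 24/6 = 4

Step 2 — sample covariance S[i,j] = (1/(n-1)) · Σ_k (x_{k,i} - mean_i) · (x_{k,j} - mean_j), with n-1 = 5.
  S[U,U] = ((0.1667)·(0.1667) + (-0.8333)·(-0.8333) + (0.1667)·(0.1667) + (1.1667)·(1.1667) + (-2.8333)·(-2.8333) + (2.1667)·(2.1667)) / 5 = 14.8333/5 = 2.9667
  S[U,V] = ((0.1667)·(-2) + (-0.8333)·(0) + (0.1667)·(1) + (1.1667)·(0) + (-2.8333)·(-3) + (2.1667)·(4)) / 5 = 17/5 = 3.4
  S[V,V] = ((-2)·(-2) + (0)·(0) + (1)·(1) + (0)·(0) + (-3)·(-3) + (4)·(4)) / 5 = 30/5 = 6

S is symmetric (S[j,i] = S[i,j]). Assembling:

S = [[2.9667, 3.4],
 [3.4, 6]]


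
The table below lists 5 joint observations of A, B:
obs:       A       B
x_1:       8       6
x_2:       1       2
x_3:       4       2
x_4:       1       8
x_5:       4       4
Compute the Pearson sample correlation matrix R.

Step 1 — column means:
  mean(A) = (8 + 1 + 4 + 1 + 4) / 5 = 18/5 = 3.6
  mean(B) = (6 + 2 + 2 + 8 + 4) / 5 = 22/5 = 4.4

Step 2 — sample variances and covariances s[i,j] = (1/(n-1)) · Σ_k (x_{k,i} - mean_i) · (x_{k,j} - mean_j), with n-1 = 4:
  s[A,A] = ((4.4)·(4.4) + (-2.6)·(-2.6) + (0.4)·(0.4) + (-2.6)·(-2.6) + (0.4)·(0.4)) / 4 = 33.2/4 = 8.3
  s[A,B] = ((4.4)·(1.6) + (-2.6)·(-2.4) + (0.4)·(-2.4) + (-2.6)·(3.6) + (0.4)·(-0.4)) / 4 = 2.8/4 = 0.7
  s[B,B] = ((1.6)·(1.6) + (-2.4)·(-2.4) + (-2.4)·(-2.4) + (3.6)·(3.6) + (-0.4)·(-0.4)) / 4 = 27.2/4 = 6.8
  Sample standard deviations s_i = √(s[i,i]):
  s(A) = √(8.3) = 2.881
  s(B) = √(6.8) = 2.6077

Step 3 — r_{ij} = s_{ij} / (s_i · s_j):
  r[A,A] = 1 (diagonal).
  r[A,B] = 0.7 / (2.881 · 2.6077) = 0.7 / 7.5127 = 0.0932
  r[B,B] = 1 (diagonal).

R is symmetric with unit diagonal. Assembling:

R = [[1, 0.0932],
 [0.0932, 1]]


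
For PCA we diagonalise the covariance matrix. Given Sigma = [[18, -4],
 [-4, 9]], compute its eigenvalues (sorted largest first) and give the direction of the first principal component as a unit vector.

Step 1 — characteristic polynomial of 2×2 Sigma:
  det(Sigma - λI) = λ² - trace · λ + det = 0.
  trace = 18 + 9 = 27, det = 18·9 - (-4)² = 146.
Step 2 — discriminant:
  Δ = trace² - 4·det = 729 - 584 = 145.
Step 3 — eigenvalues:
  λ = (trace ± √Δ)/2 = (27 ± 12.0416)/2,
  λ_1 = 19.5208,  λ_2 = 7.4792.

Step 4 — unit eigenvector for λ_1: solve (Sigma - λ_1 I)v = 0. First row:
  (18 - 19.5208)·v_x + (-4)·v_y = 0, i.e. (-1.5208)·v_x + (-4)·v_y = 0,
  so v ∝ (b, λ_1 - a) = (-4, 1.5208); multiply by -1 so the first entry is positive: u = (4, -1.5208).
  ||u|| = √((4)² + (-1.5208)²) = √(18.3128) ≈ 4.2793,
  v_1 = u/||u|| ≈ (0.9347, -0.3554) (||v_1|| = 1).

λ_1 = 19.5208,  λ_2 = 7.4792;  v_1 ≈ (0.9347, -0.3554)


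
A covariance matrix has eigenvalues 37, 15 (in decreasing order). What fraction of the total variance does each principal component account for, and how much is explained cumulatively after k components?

Step 1 — total variance = trace(Sigma) = Σ λ_i = 37 + 15 = 52.

Step 2 — fraction explained by component i = λ_i / Σ λ:
  PC1: 37/52 = 0.7115
  PC2: 15/52 = 0.2885

Step 3 — cumulative fraction after k components = (λ_1 + ... + λ_k) / Σ λ:
  k = 1: 37/52 = 0.7115
  k = 2: (37 + 15)/52 = 52/52 = 1

Summary (fraction, with percent):

explained: PC1 0.7115 (71.15%), PC2 0.2885 (28.85%);  cumulative: 0.7115, 1


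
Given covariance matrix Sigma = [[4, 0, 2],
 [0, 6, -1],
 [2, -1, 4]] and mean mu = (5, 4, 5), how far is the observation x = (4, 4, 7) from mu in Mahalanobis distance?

Step 1 — centre the observation: (x - mu) = (-1, 0, 2).

Step 2 — invert Sigma (cofactor / det for 3×3, or solve directly):
  Sigma^{-1} = [[0.3382, -0.0294, -0.1765],
 [-0.0294, 0.1765, 0.0588],
 [-0.1765, 0.0588, 0.3529]].

Step 3 — form the quadratic (x - mu)^T · Sigma^{-1} · (x - mu):
  Sigma^{-1} · (x - mu) = (-0.6912, 0.1471, 0.8824).
  (x - mu)^T · [Sigma^{-1} · (x - mu)] = (-1)·(-0.6912) + (0)·(0.1471) + (2)·(0.8824) = 2.4559.

Step 4 — take square root: d = √(2.4559) ≈ 1.5671.

d(x, mu) = √(2.4559) ≈ 1.5671


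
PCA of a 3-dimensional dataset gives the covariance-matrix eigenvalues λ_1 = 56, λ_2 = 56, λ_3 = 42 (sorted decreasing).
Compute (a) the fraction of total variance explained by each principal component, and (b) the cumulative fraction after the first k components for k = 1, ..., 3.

Step 1 — total variance = trace(Sigma) = Σ λ_i = 56 + 56 + 42 = 154.

Step 2 — fraction explained by component i = λ_i / Σ λ:
  PC1: 56/154 = 0.3636
  PC2: 56/154 = 0.3636
  PC3: 42/154 = 0.2727

Step 3 — cumulative fraction after k components = (λ_1 + ... + λ_k) / Σ λ:
  k = 1: 56/154 = 0.3636
  k = 2: (56 + 56)/154 = 112/154 = 0.7273
  k = 3: (56 + 56 + 42)/154 = 154/154 = 1

Summary (fraction, with percent):

explained: PC1 0.3636 (36.36%), PC2 0.3636 (36.36%), PC3 0.2727 (27.27%);  cumulative: 0.3636, 0.7273, 1


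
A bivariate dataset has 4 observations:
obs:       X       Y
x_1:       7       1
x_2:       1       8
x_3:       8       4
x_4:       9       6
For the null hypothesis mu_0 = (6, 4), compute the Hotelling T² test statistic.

Step 1 — sample mean vector:
  mean(X) = (7 + 1 + 8 + 9) / 4 = 25/4 = 6.25
  mean(Y) = (1 + 8 + 4 + 6) / 4 = 19/4 = 4.75
  x̄ = (6.25, 4.75),  deviation x̄ - mu_0 = (6.25, 4.75) - (6, 4) = (0.25, 0.75).

Step 2 — sample covariance matrix, S[i,j] = (1/(n-1)) · Σ_k (x_{k,i} - mean_i) · (x_{k,j} - mean_j), divisor n-1 = 3:
  S[X,X] = ((0.75)·(0.75) + (-5.25)·(-5.25) + (1.75)·(1.75) + (2.75)·(2.75)) / 3 = 38.75/3 = 12.9167
  S[X,Y] = ((0.75)·(-3.75) + (-5.25)·(3.25) + (1.75)·(-0.75) + (2.75)·(1.25)) / 3 = -17.75/3 = -5.9167
  S[Y,Y] = ((-3.75)·(-3.75) + (3.25)·(3.25) + (-0.75)·(-0.75) + (1.25)·(1.25)) / 3 = 26.75/3 = 8.9167
  S = [[12.9167, -5.9167],
 [-5.9167, 8.9167]].

Step 3 — invert S. det(S) = 12.9167·8.9167 - (-5.9167)² = 80.1667.
  S^{-1} = (1/det) · [[d, -b], [-b, a]] = [[0.1112, 0.0738],
 [0.0738, 0.1611]].

Step 4 — quadratic form (x̄ - mu_0)^T · S^{-1} · (x̄ - mu_0):
  S^{-1} · (x̄ - mu_0) = (0.0832, 0.1393),
  (x̄ - mu_0)^T · [...] = (0.25)·(0.0832) + (0.75)·(0.1393) = 0.1253.

Step 5 — scale by n: T² = 4 · 0.1253 = 0.501.

T² ≈ 0.501


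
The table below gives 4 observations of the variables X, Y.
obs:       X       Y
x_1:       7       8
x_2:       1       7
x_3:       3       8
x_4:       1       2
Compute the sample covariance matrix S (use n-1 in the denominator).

Step 1 — column means:
  mean(X) = (7 + 1 + 3 + 1) / 4 = 12/4 = 3
  mean(Y) = (8 + 7 + 8 + 2) / 4 = 25/4 = 6.25

Step 2 — sample covariance S[i,j] = (1/(n-1)) · Σ_k (x_{k,i} - mean_i) · (x_{k,j} - mean_j), with n-1 = 3.
  S[X,X] = ((4)·(4) + (-2)·(-2) + (0)·(0) + (-2)·(-2)) / 3 = 24/3 = 8
  S[X,Y] = ((4)·(1.75) + (-2)·(0.75) + (0)·(1.75) + (-2)·(-4.25)) / 3 = 14/3 = 4.6667
  S[Y,Y] = ((1.75)·(1.75) + (0.75)·(0.75) + (1.75)·(1.75) + (-4.25)·(-4.25)) / 3 = 24.75/3 = 8.25

S is symmetric (S[j,i] = S[i,j]). Assembling:

S = [[8, 4.6667],
 [4.6667, 8.25]]
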